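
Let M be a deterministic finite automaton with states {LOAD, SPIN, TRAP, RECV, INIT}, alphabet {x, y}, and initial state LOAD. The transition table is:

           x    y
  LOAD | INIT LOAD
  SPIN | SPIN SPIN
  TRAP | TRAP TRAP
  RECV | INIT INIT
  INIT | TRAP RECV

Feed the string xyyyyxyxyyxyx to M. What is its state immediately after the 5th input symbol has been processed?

Trace: LOAD -x-> INIT -y-> RECV -y-> INIT -y-> RECV -y-> INIT
After 5 symbols: INIT.

INIT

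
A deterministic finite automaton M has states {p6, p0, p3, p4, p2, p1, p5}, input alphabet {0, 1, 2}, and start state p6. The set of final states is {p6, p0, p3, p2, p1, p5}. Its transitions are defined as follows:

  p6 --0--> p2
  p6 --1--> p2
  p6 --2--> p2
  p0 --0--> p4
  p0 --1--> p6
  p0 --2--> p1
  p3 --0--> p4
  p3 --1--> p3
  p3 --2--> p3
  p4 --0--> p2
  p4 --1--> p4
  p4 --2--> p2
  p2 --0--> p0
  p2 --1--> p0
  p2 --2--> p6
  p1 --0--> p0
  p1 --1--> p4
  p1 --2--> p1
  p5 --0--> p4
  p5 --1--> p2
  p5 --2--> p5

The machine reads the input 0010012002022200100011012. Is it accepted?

start at p6
read '0': p6 → p2
read '0': p2 → p0
read '1': p0 → p6
read '0': p6 → p2
read '0': p2 → p0
read '1': p0 → p6
read '2': p6 → p2
read '0': p2 → p0
read '0': p0 → p4
read '2': p4 → p2
read '0': p2 → p0
read '2': p0 → p1
read '2': p1 → p1
read '2': p1 → p1
read '0': p1 → p0
read '0': p0 → p4
read '1': p4 → p4
read '0': p4 → p2
read '0': p2 → p0
read '0': p0 → p4
read '1': p4 → p4
read '1': p4 → p4
read '0': p4 → p2
read '1': p2 → p0
read '2': p0 → p1
End state p1 is accepting.

Yes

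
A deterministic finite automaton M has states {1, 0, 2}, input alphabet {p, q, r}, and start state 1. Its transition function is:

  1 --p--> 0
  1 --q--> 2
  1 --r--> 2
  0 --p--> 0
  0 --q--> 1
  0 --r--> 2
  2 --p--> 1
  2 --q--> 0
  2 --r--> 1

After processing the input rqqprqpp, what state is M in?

0

1 → 2 → 0 → 1 → 0 → 2 → 0 → 0 → 0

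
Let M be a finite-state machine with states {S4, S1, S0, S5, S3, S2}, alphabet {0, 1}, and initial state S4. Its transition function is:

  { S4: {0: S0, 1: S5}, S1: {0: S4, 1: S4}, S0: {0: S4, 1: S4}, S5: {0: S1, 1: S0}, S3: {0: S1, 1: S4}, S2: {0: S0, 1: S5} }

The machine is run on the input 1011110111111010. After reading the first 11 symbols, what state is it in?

Trace: S4 -1-> S5 -0-> S1 -1-> S4 -1-> S5 -1-> S0 -1-> S4 -0-> S0 -1-> S4 -1-> S5 -1-> S0 -1-> S4
After 11 symbols: S4.

S4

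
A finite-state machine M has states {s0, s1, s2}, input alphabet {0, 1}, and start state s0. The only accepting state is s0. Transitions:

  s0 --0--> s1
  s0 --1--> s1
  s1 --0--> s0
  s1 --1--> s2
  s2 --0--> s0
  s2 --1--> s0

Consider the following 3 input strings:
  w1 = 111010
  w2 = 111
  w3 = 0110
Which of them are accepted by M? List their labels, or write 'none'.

w1, w2

w1: s0 → s1 → s2 → s0 → s1 → s2 → s0  → end s0, accepted
w2: s0 → s1 → s2 → s0  → end s0, accepted
w3: s0 → s1 → s2 → s0 → s1  → end s1, rejected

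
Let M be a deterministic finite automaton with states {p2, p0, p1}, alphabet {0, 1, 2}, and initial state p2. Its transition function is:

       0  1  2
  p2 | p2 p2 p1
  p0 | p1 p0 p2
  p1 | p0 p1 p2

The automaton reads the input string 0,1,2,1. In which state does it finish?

p1

p2 → p2 → p2 → p1 → p1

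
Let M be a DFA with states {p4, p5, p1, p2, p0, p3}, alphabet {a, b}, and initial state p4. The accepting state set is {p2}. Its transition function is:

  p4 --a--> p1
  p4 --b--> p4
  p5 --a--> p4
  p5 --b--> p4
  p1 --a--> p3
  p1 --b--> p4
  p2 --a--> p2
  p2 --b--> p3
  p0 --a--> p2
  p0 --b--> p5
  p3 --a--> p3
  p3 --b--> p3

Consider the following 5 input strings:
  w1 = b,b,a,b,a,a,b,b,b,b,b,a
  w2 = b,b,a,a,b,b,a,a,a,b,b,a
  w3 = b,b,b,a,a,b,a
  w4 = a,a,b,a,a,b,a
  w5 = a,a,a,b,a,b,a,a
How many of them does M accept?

0

w1:
  start at p4
  read 'b': p4 → p4
  read 'b': p4 → p4
  read 'a': p4 → p1
  read 'b': p1 → p4
  read 'a': p4 → p1
  read 'a': p1 → p3
  read 'b': p3 → p3
  read 'b': p3 → p3
  read 'b': p3 → p3
  read 'b': p3 → p3
  read 'b': p3 → p3
  read 'a': p3 → p3
  end p3, rejected
w2:
  start at p4
  read 'b': p4 → p4
  read 'b': p4 → p4
  read 'a': p4 → p1
  read 'a': p1 → p3
  read 'b': p3 → p3
  read 'b': p3 → p3
  read 'a': p3 → p3
  read 'a': p3 → p3
  read 'a': p3 → p3
  read 'b': p3 → p3
  read 'b': p3 → p3
  read 'a': p3 → p3
  end p3, rejected
w3:
  start at p4
  read 'b': p4 → p4
  read 'b': p4 → p4
  read 'b': p4 → p4
  read 'a': p4 → p1
  read 'a': p1 → p3
  read 'b': p3 → p3
  read 'a': p3 → p3
  end p3, rejected
w4:
  start at p4
  read 'a': p4 → p1
  read 'a': p1 → p3
  read 'b': p3 → p3
  read 'a': p3 → p3
  read 'a': p3 → p3
  read 'b': p3 → p3
  read 'a': p3 → p3
  end p3, rejected
w5:
  start at p4
  read 'a': p4 → p1
  read 'a': p1 → p3
  read 'a': p3 → p3
  read 'b': p3 → p3
  read 'a': p3 → p3
  read 'b': p3 → p3
  read 'a': p3 → p3
  read 'a': p3 → p3
  end p3, rejected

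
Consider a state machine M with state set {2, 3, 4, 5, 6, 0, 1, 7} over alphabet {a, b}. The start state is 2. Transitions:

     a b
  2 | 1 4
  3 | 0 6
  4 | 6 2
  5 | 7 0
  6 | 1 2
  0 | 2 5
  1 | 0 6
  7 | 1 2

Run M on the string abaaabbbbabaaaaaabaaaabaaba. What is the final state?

2 → 1 → 6 → 1 → 0 → 2 → 4 → 2 → 4 → 2 → 1 → 6 → 1 → 0 → 2 → 1 → 0 → 2 → 4 → 6 → 1 → 0 → 2 → 4 → 6 → 1 → 6 → 1

1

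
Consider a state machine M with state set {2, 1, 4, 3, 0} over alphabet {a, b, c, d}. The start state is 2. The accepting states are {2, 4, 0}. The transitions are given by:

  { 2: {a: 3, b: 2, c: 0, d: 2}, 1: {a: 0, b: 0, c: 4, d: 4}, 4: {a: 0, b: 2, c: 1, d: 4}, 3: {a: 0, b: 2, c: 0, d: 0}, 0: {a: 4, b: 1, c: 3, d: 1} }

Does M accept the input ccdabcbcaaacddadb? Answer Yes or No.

Yes

start at 2
read 'c': 2 → 0
read 'c': 0 → 3
read 'd': 3 → 0
read 'a': 0 → 4
read 'b': 4 → 2
read 'c': 2 → 0
read 'b': 0 → 1
read 'c': 1 → 4
read 'a': 4 → 0
read 'a': 0 → 4
read 'a': 4 → 0
read 'c': 0 → 3
read 'd': 3 → 0
read 'd': 0 → 1
read 'a': 1 → 0
read 'd': 0 → 1
read 'b': 1 → 0
End state 0 is accepting.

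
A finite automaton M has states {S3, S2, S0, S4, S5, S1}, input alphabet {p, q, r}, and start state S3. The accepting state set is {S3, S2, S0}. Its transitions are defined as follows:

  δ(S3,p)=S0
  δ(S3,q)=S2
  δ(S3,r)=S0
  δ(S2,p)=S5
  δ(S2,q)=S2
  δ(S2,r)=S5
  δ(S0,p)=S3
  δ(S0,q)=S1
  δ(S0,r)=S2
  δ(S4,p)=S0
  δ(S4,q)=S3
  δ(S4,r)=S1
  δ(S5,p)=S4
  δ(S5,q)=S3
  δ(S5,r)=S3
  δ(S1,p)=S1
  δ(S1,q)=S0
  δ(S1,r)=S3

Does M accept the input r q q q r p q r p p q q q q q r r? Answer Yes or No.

start at S3
read 'r': S3 → S0
read 'q': S0 → S1
read 'q': S1 → S0
read 'q': S0 → S1
read 'r': S1 → S3
read 'p': S3 → S0
read 'q': S0 → S1
read 'r': S1 → S3
read 'p': S3 → S0
read 'p': S0 → S3
read 'q': S3 → S2
read 'q': S2 → S2
read 'q': S2 → S2
read 'q': S2 → S2
read 'q': S2 → S2
read 'r': S2 → S5
read 'r': S5 → S3
End state S3 is accepting.

Yes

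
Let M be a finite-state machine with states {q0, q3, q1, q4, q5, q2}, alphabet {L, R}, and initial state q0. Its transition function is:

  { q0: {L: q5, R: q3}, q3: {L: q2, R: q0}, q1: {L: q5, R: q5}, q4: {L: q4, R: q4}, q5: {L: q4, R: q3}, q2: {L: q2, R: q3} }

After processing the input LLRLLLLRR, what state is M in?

q4

Trace: q0 -L-> q5 -L-> q4 -R-> q4 -L-> q4 -L-> q4 -L-> q4 -L-> q4 -R-> q4 -R-> q4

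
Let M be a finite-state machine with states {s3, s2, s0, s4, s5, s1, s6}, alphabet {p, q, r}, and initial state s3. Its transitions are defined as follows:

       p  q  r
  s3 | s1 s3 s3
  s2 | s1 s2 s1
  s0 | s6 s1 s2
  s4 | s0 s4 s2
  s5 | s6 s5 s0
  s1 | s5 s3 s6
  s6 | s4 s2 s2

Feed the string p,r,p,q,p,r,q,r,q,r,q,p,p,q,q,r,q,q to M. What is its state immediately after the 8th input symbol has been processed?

s1

Trace: s3 -p-> s1 -r-> s6 -p-> s4 -q-> s4 -p-> s0 -r-> s2 -q-> s2 -r-> s1
After 8 symbols: s1.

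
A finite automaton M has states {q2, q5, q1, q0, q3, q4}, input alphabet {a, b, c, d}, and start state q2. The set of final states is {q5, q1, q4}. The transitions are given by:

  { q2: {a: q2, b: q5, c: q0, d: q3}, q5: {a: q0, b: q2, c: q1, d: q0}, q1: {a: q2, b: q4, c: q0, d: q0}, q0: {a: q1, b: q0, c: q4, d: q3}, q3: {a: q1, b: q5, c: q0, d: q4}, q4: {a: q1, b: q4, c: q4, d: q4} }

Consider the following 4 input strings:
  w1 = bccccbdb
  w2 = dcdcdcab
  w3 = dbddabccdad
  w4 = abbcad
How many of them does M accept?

2

w1:
  start at q2
  read 'b': q2 → q5
  read 'c': q5 → q1
  read 'c': q1 → q0
  read 'c': q0 → q4
  read 'c': q4 → q4
  read 'b': q4 → q4
  read 'd': q4 → q4
  read 'b': q4 → q4
  end q4, accepted
w2:
  start at q2
  read 'd': q2 → q3
  read 'c': q3 → q0
  read 'd': q0 → q3
  read 'c': q3 → q0
  read 'd': q0 → q3
  read 'c': q3 → q0
  read 'a': q0 → q1
  read 'b': q1 → q4
  end q4, accepted
w3:
  start at q2
  read 'd': q2 → q3
  read 'b': q3 → q5
  read 'd': q5 → q0
  read 'd': q0 → q3
  read 'a': q3 → q1
  read 'b': q1 → q4
  read 'c': q4 → q4
  read 'c': q4 → q4
  read 'd': q4 → q4
  read 'a': q4 → q1
  read 'd': q1 → q0
  end q0, rejected
w4:
  start at q2
  read 'a': q2 → q2
  read 'b': q2 → q5
  read 'b': q5 → q2
  read 'c': q2 → q0
  read 'a': q0 → q1
  read 'd': q1 → q0
  end q0, rejected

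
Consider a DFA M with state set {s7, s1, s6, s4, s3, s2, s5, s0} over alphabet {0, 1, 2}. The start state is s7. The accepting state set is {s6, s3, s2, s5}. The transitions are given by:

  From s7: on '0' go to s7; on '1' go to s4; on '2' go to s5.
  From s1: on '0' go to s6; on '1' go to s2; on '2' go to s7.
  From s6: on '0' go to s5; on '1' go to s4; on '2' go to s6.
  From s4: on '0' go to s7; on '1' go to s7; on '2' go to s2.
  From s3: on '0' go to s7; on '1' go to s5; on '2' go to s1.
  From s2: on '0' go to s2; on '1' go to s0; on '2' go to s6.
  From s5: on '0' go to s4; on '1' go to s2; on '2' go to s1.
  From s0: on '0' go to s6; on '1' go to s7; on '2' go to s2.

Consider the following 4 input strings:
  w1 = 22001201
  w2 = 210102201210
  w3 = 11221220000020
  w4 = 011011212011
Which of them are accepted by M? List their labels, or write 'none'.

w1

w1: Trace: s7 -2-> s5 -2-> s1 -0-> s6 -0-> s5 -1-> s2 -2-> s6 -0-> s5 -1-> s2  → end s2, accepted
w2: Trace: s7 -2-> s5 -1-> s2 -0-> s2 -1-> s0 -0-> s6 -2-> s6 -2-> s6 -0-> s5 -1-> s2 -2-> s6 -1-> s4 -0-> s7  → end s7, rejected
w3: Trace: s7 -1-> s4 -1-> s7 -2-> s5 -2-> s1 -1-> s2 -2-> s6 -2-> s6 -0-> s5 -0-> s4 -0-> s7 -0-> s7 -0-> s7 -2-> s5 -0-> s4  → end s4, rejected
w4: Trace: s7 -0-> s7 -1-> s4 -1-> s7 -0-> s7 -1-> s4 -1-> s7 -2-> s5 -1-> s2 -2-> s6 -0-> s5 -1-> s2 -1-> s0  → end s0, rejected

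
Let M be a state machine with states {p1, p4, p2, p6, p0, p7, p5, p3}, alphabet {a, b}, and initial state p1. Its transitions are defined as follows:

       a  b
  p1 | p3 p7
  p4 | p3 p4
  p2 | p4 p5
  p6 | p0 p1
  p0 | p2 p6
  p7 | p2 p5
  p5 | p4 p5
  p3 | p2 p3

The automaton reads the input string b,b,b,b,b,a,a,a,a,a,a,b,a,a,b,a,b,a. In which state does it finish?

start at p1
read 'b': p1 → p7
read 'b': p7 → p5
read 'b': p5 → p5
read 'b': p5 → p5
read 'b': p5 → p5
read 'a': p5 → p4
read 'a': p4 → p3
read 'a': p3 → p2
read 'a': p2 → p4
read 'a': p4 → p3
read 'a': p3 → p2
read 'b': p2 → p5
read 'a': p5 → p4
read 'a': p4 → p3
read 'b': p3 → p3
read 'a': p3 → p2
read 'b': p2 → p5
read 'a': p5 → p4

p4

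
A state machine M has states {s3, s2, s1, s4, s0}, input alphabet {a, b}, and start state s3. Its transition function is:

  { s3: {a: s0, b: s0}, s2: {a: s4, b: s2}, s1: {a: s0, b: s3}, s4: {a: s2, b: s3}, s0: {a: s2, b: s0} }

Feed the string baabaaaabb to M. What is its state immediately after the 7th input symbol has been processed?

s3 → s0 → s2 → s4 → s3 → s0 → s2 → s4
After 7 symbols: s4.

s4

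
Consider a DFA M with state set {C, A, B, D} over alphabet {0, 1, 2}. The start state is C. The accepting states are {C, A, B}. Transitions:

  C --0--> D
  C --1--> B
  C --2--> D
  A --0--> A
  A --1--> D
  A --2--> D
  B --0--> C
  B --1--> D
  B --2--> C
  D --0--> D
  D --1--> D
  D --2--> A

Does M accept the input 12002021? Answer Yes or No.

No

Trace: C -1-> B -2-> C -0-> D -0-> D -2-> A -0-> A -2-> D -1-> D
End state D is not accepting.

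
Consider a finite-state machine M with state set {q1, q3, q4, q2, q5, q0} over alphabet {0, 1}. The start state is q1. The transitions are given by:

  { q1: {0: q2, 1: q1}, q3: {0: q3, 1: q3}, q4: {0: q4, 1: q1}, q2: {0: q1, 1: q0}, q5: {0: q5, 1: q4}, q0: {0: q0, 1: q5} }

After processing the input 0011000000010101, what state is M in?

q4

q1 → q2 → q1 → q1 → q1 → q2 → q1 → q2 → q1 → q2 → q1 → q2 → q0 → q0 → q5 → q5 → q4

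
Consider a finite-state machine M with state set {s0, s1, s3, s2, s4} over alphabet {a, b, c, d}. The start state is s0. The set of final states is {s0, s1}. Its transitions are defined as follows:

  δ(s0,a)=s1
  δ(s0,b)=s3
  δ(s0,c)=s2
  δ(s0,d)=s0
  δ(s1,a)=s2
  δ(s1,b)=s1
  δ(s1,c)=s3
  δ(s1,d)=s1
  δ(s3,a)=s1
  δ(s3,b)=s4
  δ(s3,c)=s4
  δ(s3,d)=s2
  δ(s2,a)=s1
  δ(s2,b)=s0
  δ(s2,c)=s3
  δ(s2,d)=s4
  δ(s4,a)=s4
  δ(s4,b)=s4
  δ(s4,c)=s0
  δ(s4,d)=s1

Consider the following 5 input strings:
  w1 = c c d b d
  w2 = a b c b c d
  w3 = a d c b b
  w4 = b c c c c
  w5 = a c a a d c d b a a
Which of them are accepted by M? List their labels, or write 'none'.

w1: Trace: s0 -c-> s2 -c-> s3 -d-> s2 -b-> s0 -d-> s0  → end s0, accepted
w2: Trace: s0 -a-> s1 -b-> s1 -c-> s3 -b-> s4 -c-> s0 -d-> s0  → end s0, accepted
w3: Trace: s0 -a-> s1 -d-> s1 -c-> s3 -b-> s4 -b-> s4  → end s4, rejected
w4: Trace: s0 -b-> s3 -c-> s4 -c-> s0 -c-> s2 -c-> s3  → end s3, rejected
w5: Trace: s0 -a-> s1 -c-> s3 -a-> s1 -a-> s2 -d-> s4 -c-> s0 -d-> s0 -b-> s3 -a-> s1 -a-> s2  → end s2, rejected

w1, w2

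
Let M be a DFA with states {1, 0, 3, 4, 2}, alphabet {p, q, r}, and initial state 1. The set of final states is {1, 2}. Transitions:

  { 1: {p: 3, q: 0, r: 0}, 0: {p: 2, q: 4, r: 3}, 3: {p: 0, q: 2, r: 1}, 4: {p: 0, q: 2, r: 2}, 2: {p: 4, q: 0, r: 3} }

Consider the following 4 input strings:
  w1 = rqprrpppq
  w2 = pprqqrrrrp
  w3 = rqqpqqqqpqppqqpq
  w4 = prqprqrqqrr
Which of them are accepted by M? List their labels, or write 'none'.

w1: Trace: 1 -r-> 0 -q-> 4 -p-> 0 -r-> 3 -r-> 1 -p-> 3 -p-> 0 -p-> 2 -q-> 0  → end 0, rejected
w2: Trace: 1 -p-> 3 -p-> 0 -r-> 3 -q-> 2 -q-> 0 -r-> 3 -r-> 1 -r-> 0 -r-> 3 -p-> 0  → end 0, rejected
w3: Trace: 1 -r-> 0 -q-> 4 -q-> 2 -p-> 4 -q-> 2 -q-> 0 -q-> 4 -q-> 2 -p-> 4 -q-> 2 -p-> 4 -p-> 0 -q-> 4 -q-> 2 -p-> 4 -q-> 2  → end 2, accepted
w4: Trace: 1 -p-> 3 -r-> 1 -q-> 0 -p-> 2 -r-> 3 -q-> 2 -r-> 3 -q-> 2 -q-> 0 -r-> 3 -r-> 1  → end 1, accepted

w3, w4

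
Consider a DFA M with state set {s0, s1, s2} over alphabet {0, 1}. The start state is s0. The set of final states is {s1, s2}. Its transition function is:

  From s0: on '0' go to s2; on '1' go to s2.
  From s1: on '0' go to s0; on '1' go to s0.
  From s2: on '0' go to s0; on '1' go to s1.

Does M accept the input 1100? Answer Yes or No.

Yes

start at s0
read '1': s0 → s2
read '1': s2 → s1
read '0': s1 → s0
read '0': s0 → s2
End state s2 is accepting.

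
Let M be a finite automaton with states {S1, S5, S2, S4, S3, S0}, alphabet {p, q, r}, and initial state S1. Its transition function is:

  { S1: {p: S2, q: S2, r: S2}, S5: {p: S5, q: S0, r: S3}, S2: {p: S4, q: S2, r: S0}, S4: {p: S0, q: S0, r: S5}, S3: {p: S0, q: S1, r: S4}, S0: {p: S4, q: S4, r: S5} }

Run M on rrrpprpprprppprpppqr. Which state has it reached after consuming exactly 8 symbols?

S4

S1 → S2 → S0 → S5 → S5 → S5 → S3 → S0 → S4
After 8 symbols: S4.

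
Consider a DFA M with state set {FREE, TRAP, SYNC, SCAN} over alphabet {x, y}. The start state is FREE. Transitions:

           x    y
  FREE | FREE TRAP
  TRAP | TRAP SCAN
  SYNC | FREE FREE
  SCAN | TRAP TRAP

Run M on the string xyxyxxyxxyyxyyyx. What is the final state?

TRAP

FREE → FREE → TRAP → TRAP → SCAN → TRAP → TRAP → SCAN → TRAP → TRAP → SCAN → TRAP → TRAP → SCAN → TRAP → SCAN → TRAP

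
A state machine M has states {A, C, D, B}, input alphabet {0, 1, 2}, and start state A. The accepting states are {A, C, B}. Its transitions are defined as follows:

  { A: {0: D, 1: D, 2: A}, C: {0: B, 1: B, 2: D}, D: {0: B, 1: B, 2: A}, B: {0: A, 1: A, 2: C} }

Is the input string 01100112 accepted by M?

Trace: A -0-> D -1-> B -1-> A -0-> D -0-> B -1-> A -1-> D -2-> A
End state A is accepting.

Yes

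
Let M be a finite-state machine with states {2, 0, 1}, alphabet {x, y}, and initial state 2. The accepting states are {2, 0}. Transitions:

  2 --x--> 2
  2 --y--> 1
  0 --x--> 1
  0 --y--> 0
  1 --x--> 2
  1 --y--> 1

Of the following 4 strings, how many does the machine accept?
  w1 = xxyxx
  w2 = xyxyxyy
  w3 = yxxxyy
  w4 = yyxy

w1: 2 → 2 → 2 → 1 → 2 → 2  → end 2, accepted
w2: 2 → 2 → 1 → 2 → 1 → 2 → 1 → 1  → end 1, rejected
w3: 2 → 1 → 2 → 2 → 2 → 1 → 1  → end 1, rejected
w4: 2 → 1 → 1 → 2 → 1  → end 1, rejected

1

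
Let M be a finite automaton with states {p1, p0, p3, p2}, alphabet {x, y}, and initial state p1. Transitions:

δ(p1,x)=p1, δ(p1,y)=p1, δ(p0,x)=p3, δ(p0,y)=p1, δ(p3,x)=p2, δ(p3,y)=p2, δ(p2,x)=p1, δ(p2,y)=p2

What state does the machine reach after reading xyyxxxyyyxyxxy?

start at p1
read 'x': p1 → p1
read 'y': p1 → p1
read 'y': p1 → p1
read 'x': p1 → p1
read 'x': p1 → p1
read 'x': p1 → p1
read 'y': p1 → p1
read 'y': p1 → p1
read 'y': p1 → p1
read 'x': p1 → p1
read 'y': p1 → p1
read 'x': p1 → p1
read 'x': p1 → p1
read 'y': p1 → p1

p1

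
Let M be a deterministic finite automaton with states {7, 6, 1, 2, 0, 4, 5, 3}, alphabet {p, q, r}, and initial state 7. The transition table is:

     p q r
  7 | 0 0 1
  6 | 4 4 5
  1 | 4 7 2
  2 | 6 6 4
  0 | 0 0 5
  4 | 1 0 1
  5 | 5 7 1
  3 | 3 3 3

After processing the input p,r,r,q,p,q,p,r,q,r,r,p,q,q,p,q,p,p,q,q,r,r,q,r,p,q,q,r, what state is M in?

5

7 → 0 → 5 → 1 → 7 → 0 → 0 → 0 → 5 → 7 → 1 → 2 → 6 → 4 → 0 → 0 → 0 → 0 → 0 → 0 → 0 → 5 → 1 → 7 → 1 → 4 → 0 → 0 → 5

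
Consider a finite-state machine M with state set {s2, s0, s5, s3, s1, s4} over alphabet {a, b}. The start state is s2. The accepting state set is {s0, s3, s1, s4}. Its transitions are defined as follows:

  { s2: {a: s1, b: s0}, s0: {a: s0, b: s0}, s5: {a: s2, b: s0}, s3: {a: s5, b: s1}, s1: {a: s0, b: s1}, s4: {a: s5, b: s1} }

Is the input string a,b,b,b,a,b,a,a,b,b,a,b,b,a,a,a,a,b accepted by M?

Trace: s2 -a-> s1 -b-> s1 -b-> s1 -b-> s1 -a-> s0 -b-> s0 -a-> s0 -a-> s0 -b-> s0 -b-> s0 -a-> s0 -b-> s0 -b-> s0 -a-> s0 -a-> s0 -a-> s0 -a-> s0 -b-> s0
End state s0 is accepting.

Yes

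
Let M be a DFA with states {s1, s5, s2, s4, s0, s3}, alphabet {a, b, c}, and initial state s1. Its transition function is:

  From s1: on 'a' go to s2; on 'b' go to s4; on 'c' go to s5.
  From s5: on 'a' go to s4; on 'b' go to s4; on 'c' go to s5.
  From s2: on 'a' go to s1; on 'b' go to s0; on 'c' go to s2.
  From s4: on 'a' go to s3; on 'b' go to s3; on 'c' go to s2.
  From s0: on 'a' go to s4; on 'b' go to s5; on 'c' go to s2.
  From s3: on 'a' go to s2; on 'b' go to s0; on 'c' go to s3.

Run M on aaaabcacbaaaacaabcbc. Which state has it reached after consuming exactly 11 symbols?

start at s1
read 'a': s1 → s2
read 'a': s2 → s1
read 'a': s1 → s2
read 'a': s2 → s1
read 'b': s1 → s4
read 'c': s4 → s2
read 'a': s2 → s1
read 'c': s1 → s5
read 'b': s5 → s4
read 'a': s4 → s3
read 'a': s3 → s2
After 11 symbols: s2.

s2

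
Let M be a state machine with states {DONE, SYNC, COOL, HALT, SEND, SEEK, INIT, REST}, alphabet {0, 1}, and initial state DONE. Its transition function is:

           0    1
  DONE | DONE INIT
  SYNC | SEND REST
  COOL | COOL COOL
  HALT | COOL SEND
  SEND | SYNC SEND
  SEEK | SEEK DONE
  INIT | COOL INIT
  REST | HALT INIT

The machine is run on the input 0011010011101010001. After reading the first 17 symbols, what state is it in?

COOL

Trace: DONE -0-> DONE -0-> DONE -1-> INIT -1-> INIT -0-> COOL -1-> COOL -0-> COOL -0-> COOL -1-> COOL -1-> COOL -1-> COOL -0-> COOL -1-> COOL -0-> COOL -1-> COOL -0-> COOL -0-> COOL
After 17 symbols: COOL.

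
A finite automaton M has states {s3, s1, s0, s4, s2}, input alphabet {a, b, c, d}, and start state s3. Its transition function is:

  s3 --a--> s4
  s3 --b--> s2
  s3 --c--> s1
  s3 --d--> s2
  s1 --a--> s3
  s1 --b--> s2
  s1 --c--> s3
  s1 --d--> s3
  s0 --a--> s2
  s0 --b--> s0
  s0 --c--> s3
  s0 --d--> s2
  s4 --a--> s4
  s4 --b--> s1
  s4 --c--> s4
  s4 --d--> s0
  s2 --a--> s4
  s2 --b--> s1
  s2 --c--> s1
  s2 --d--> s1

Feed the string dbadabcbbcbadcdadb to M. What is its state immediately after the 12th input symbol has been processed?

Trace: s3 -d-> s2 -b-> s1 -a-> s3 -d-> s2 -a-> s4 -b-> s1 -c-> s3 -b-> s2 -b-> s1 -c-> s3 -b-> s2 -a-> s4
After 12 symbols: s4.

s4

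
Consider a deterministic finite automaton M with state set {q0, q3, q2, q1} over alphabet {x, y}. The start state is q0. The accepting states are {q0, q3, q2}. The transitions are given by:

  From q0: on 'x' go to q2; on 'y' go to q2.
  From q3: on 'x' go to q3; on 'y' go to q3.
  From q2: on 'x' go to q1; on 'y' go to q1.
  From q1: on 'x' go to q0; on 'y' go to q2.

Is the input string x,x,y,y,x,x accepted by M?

Yes

start at q0
read 'x': q0 → q2
read 'x': q2 → q1
read 'y': q1 → q2
read 'y': q2 → q1
read 'x': q1 → q0
read 'x': q0 → q2
End state q2 is accepting.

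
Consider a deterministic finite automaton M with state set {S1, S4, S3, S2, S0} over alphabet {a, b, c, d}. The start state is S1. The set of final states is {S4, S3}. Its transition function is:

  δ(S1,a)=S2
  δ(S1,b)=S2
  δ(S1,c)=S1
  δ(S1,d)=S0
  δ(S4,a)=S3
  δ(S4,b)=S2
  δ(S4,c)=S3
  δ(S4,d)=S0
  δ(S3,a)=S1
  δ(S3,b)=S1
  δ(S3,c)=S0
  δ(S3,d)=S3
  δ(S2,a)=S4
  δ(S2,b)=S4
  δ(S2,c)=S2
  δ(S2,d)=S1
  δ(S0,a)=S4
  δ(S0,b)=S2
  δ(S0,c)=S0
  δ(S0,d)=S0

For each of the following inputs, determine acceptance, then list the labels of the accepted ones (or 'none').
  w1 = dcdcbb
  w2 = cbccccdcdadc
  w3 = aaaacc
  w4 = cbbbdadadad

w1: Trace: S1 -d-> S0 -c-> S0 -d-> S0 -c-> S0 -b-> S2 -b-> S4  → end S4, accepted
w2: Trace: S1 -c-> S1 -b-> S2 -c-> S2 -c-> S2 -c-> S2 -c-> S2 -d-> S1 -c-> S1 -d-> S0 -a-> S4 -d-> S0 -c-> S0  → end S0, rejected
w3: Trace: S1 -a-> S2 -a-> S4 -a-> S3 -a-> S1 -c-> S1 -c-> S1  → end S1, rejected
w4: Trace: S1 -c-> S1 -b-> S2 -b-> S4 -b-> S2 -d-> S1 -a-> S2 -d-> S1 -a-> S2 -d-> S1 -a-> S2 -d-> S1  → end S1, rejected

w1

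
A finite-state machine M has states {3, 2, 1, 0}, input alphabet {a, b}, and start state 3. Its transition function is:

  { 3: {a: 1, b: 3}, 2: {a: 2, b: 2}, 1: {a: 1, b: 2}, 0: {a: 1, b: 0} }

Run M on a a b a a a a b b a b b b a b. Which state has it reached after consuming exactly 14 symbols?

Trace: 3 -a-> 1 -a-> 1 -b-> 2 -a-> 2 -a-> 2 -a-> 2 -a-> 2 -b-> 2 -b-> 2 -a-> 2 -b-> 2 -b-> 2 -b-> 2 -a-> 2
After 14 symbols: 2.

2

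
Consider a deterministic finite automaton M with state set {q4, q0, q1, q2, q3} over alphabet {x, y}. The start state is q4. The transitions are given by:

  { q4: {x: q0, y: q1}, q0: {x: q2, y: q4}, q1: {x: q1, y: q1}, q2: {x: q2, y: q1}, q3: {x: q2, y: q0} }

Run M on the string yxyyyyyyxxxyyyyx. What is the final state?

q1

Trace: q4 -y-> q1 -x-> q1 -y-> q1 -y-> q1 -y-> q1 -y-> q1 -y-> q1 -y-> q1 -x-> q1 -x-> q1 -x-> q1 -y-> q1 -y-> q1 -y-> q1 -y-> q1 -x-> q1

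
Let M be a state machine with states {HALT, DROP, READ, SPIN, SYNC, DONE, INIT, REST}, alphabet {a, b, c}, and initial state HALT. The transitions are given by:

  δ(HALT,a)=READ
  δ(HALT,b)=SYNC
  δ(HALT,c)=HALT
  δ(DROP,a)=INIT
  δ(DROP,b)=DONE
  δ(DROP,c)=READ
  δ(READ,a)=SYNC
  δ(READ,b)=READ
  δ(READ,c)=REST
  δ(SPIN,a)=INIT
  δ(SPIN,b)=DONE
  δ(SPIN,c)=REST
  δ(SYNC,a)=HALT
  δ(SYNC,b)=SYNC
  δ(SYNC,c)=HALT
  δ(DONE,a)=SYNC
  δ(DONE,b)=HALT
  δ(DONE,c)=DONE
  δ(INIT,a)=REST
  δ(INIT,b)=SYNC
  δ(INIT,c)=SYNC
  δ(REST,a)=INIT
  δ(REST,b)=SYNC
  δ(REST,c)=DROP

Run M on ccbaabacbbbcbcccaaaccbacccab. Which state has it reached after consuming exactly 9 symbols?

HALT → HALT → HALT → SYNC → HALT → READ → READ → SYNC → HALT → SYNC
After 9 symbols: SYNC.

SYNC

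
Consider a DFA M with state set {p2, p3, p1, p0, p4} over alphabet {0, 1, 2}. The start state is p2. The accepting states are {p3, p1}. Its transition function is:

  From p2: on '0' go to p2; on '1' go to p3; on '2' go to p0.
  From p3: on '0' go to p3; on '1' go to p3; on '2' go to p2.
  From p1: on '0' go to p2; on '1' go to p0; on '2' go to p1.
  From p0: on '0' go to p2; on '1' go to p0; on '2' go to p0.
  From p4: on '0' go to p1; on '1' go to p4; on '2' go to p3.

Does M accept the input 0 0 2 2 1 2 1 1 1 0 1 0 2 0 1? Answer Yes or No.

p2 → p2 → p2 → p0 → p0 → p0 → p0 → p0 → p0 → p0 → p2 → p3 → p3 → p2 → p2 → p3
End state p3 is accepting.

Yes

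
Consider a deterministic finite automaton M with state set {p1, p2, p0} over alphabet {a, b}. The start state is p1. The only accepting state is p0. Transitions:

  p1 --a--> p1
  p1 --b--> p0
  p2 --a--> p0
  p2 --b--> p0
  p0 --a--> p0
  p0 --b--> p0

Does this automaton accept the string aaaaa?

No

p1 → p1 → p1 → p1 → p1 → p1
End state p1 is not accepting.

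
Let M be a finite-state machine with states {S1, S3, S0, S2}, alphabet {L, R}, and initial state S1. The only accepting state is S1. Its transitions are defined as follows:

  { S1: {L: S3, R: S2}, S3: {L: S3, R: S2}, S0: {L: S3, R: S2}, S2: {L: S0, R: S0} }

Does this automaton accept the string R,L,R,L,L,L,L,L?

No

S1 → S2 → S0 → S2 → S0 → S3 → S3 → S3 → S3
End state S3 is not accepting.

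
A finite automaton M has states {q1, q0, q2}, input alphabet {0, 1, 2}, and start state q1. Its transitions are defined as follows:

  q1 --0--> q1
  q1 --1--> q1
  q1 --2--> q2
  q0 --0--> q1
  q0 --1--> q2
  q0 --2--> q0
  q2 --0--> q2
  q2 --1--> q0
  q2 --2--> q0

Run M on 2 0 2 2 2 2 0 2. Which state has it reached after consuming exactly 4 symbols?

q1 → q2 → q2 → q0 → q0
After 4 symbols: q0.

q0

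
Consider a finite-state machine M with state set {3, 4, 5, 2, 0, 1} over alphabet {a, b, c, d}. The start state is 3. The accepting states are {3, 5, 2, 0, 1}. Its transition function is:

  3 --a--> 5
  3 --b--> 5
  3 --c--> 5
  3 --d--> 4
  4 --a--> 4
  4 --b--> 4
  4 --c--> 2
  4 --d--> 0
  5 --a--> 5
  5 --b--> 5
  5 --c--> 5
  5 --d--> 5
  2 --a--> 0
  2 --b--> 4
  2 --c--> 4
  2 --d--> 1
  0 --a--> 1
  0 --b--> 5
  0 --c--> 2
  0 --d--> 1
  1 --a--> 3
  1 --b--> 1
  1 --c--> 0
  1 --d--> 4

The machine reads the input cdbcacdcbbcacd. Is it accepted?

Trace: 3 -c-> 5 -d-> 5 -b-> 5 -c-> 5 -a-> 5 -c-> 5 -d-> 5 -c-> 5 -b-> 5 -b-> 5 -c-> 5 -a-> 5 -c-> 5 -d-> 5
End state 5 is accepting.

Yes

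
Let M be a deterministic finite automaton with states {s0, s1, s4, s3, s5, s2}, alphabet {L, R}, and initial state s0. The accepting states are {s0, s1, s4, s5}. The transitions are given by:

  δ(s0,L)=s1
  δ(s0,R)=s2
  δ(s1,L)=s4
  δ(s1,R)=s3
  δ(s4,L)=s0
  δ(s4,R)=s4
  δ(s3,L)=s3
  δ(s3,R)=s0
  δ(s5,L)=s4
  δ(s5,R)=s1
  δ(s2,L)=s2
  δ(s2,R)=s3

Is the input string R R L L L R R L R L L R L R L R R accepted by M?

No

s0 → s2 → s3 → s3 → s3 → s3 → s0 → s2 → s2 → s3 → s3 → s3 → s0 → s1 → s3 → s3 → s0 → s2
End state s2 is not accepting.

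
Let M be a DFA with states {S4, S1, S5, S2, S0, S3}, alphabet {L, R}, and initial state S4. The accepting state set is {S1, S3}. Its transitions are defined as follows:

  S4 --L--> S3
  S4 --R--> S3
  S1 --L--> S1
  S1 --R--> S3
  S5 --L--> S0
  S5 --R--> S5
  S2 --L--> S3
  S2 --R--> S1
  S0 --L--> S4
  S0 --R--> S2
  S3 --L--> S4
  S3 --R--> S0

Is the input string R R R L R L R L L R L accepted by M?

No

Trace: S4 -R-> S3 -R-> S0 -R-> S2 -L-> S3 -R-> S0 -L-> S4 -R-> S3 -L-> S4 -L-> S3 -R-> S0 -L-> S4
End state S4 is not accepting.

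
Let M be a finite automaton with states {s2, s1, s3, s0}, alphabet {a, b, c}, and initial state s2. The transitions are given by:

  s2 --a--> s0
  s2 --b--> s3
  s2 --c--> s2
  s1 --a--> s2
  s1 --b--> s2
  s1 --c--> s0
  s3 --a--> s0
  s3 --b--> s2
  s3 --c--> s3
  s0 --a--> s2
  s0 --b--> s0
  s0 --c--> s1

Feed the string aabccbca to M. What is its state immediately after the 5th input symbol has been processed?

Trace: s2 -a-> s0 -a-> s2 -b-> s3 -c-> s3 -c-> s3
After 5 symbols: s3.

s3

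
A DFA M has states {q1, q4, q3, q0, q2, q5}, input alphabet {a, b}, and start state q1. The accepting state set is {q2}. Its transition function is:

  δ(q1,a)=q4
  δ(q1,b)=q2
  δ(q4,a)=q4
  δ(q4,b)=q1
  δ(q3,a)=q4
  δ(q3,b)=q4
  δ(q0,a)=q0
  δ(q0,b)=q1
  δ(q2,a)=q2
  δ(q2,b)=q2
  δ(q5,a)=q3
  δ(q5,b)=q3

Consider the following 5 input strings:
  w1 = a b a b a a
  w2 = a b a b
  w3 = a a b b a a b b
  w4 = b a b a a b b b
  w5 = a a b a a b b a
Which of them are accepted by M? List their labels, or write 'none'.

w1:
  start at q1
  read 'a': q1 → q4
  read 'b': q4 → q1
  read 'a': q1 → q4
  read 'b': q4 → q1
  read 'a': q1 → q4
  read 'a': q4 → q4
  end q4, rejected
w2:
  start at q1
  read 'a': q1 → q4
  read 'b': q4 → q1
  read 'a': q1 → q4
  read 'b': q4 → q1
  end q1, rejected
w3:
  start at q1
  read 'a': q1 → q4
  read 'a': q4 → q4
  read 'b': q4 → q1
  read 'b': q1 → q2
  read 'a': q2 → q2
  read 'a': q2 → q2
  read 'b': q2 → q2
  read 'b': q2 → q2
  end q2, accepted
w4:
  start at q1
  read 'b': q1 → q2
  read 'a': q2 → q2
  read 'b': q2 → q2
  read 'a': q2 → q2
  read 'a': q2 → q2
  read 'b': q2 → q2
  read 'b': q2 → q2
  read 'b': q2 → q2
  end q2, accepted
w5:
  start at q1
  read 'a': q1 → q4
  read 'a': q4 → q4
  read 'b': q4 → q1
  read 'a': q1 → q4
  read 'a': q4 → q4
  read 'b': q4 → q1
  read 'b': q1 → q2
  read 'a': q2 → q2
  end q2, accepted

w3, w4, w5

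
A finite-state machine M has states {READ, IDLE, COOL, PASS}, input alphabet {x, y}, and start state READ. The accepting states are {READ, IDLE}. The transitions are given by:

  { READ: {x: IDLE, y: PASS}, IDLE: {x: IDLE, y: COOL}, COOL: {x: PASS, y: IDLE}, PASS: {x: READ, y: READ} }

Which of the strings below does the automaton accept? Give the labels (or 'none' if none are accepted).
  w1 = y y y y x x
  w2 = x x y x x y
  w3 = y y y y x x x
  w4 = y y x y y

w1:
  start at READ
  read 'y': READ → PASS
  read 'y': PASS → READ
  read 'y': READ → PASS
  read 'y': PASS → READ
  read 'x': READ → IDLE
  read 'x': IDLE → IDLE
  end IDLE, accepted
w2:
  start at READ
  read 'x': READ → IDLE
  read 'x': IDLE → IDLE
  read 'y': IDLE → COOL
  read 'x': COOL → PASS
  read 'x': PASS → READ
  read 'y': READ → PASS
  end PASS, rejected
w3:
  start at READ
  read 'y': READ → PASS
  read 'y': PASS → READ
  read 'y': READ → PASS
  read 'y': PASS → READ
  read 'x': READ → IDLE
  read 'x': IDLE → IDLE
  read 'x': IDLE → IDLE
  end IDLE, accepted
w4:
  start at READ
  read 'y': READ → PASS
  read 'y': PASS → READ
  read 'x': READ → IDLE
  read 'y': IDLE → COOL
  read 'y': COOL → IDLE
  end IDLE, accepted

w1, w3, w4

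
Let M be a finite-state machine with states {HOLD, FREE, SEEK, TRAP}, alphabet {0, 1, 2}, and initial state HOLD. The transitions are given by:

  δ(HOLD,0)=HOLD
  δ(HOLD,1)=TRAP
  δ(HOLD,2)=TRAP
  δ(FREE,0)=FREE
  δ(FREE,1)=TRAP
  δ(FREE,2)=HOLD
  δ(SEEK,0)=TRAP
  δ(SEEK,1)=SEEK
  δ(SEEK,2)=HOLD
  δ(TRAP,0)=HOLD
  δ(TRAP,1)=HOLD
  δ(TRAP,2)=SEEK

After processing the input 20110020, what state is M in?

HOLD → TRAP → HOLD → TRAP → HOLD → HOLD → HOLD → TRAP → HOLD

HOLD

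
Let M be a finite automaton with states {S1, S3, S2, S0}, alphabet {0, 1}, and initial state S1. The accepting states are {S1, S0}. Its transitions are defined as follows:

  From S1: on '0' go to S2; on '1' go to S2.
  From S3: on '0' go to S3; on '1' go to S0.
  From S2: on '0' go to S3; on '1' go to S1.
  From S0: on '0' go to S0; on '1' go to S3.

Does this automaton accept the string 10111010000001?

Yes

S1 → S2 → S3 → S0 → S3 → S0 → S0 → S3 → S3 → S3 → S3 → S3 → S3 → S3 → S0
End state S0 is accepting.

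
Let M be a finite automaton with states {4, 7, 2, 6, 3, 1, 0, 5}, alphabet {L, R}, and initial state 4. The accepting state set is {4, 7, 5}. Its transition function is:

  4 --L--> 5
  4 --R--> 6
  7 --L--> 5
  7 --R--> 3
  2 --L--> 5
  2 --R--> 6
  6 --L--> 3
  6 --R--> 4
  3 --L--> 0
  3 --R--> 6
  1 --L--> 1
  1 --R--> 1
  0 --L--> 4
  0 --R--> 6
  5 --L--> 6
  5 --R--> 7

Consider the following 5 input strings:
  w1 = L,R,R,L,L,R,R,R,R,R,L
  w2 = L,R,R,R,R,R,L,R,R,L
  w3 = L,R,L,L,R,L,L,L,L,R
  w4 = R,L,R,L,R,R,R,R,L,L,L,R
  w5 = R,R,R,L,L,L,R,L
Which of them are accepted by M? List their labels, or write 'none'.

w1: Trace: 4 -L-> 5 -R-> 7 -R-> 3 -L-> 0 -L-> 4 -R-> 6 -R-> 4 -R-> 6 -R-> 4 -R-> 6 -L-> 3  → end 3, rejected
w2: Trace: 4 -L-> 5 -R-> 7 -R-> 3 -R-> 6 -R-> 4 -R-> 6 -L-> 3 -R-> 6 -R-> 4 -L-> 5  → end 5, accepted
w3: Trace: 4 -L-> 5 -R-> 7 -L-> 5 -L-> 6 -R-> 4 -L-> 5 -L-> 6 -L-> 3 -L-> 0 -R-> 6  → end 6, rejected
w4: Trace: 4 -R-> 6 -L-> 3 -R-> 6 -L-> 3 -R-> 6 -R-> 4 -R-> 6 -R-> 4 -L-> 5 -L-> 6 -L-> 3 -R-> 6  → end 6, rejected
w5: Trace: 4 -R-> 6 -R-> 4 -R-> 6 -L-> 3 -L-> 0 -L-> 4 -R-> 6 -L-> 3  → end 3, rejected

w2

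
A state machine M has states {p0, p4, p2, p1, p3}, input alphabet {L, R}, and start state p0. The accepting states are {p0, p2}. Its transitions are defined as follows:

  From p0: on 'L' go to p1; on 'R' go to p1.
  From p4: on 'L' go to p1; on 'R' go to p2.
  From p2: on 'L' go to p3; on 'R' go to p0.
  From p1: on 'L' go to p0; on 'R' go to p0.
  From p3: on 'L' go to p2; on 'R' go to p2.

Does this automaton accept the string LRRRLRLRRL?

Trace: p0 -L-> p1 -R-> p0 -R-> p1 -R-> p0 -L-> p1 -R-> p0 -L-> p1 -R-> p0 -R-> p1 -L-> p0
End state p0 is accepting.

Yes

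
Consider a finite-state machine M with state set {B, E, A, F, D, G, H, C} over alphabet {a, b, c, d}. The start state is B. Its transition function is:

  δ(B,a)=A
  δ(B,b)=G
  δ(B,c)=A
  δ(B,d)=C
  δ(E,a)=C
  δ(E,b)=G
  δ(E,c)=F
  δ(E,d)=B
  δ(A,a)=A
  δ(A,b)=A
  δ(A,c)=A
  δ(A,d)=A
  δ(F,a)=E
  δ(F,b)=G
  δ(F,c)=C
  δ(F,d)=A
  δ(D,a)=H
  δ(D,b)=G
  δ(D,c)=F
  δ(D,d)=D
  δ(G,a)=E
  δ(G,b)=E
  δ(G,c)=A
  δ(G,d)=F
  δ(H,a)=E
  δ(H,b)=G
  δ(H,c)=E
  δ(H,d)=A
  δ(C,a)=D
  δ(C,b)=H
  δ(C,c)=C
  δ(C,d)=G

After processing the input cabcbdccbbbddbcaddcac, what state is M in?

start at B
read 'c': B → A
read 'a': A → A
read 'b': A → A
read 'c': A → A
read 'b': A → A
read 'd': A → A
read 'c': A → A
read 'c': A → A
read 'b': A → A
read 'b': A → A
read 'b': A → A
read 'd': A → A
read 'd': A → A
read 'b': A → A
read 'c': A → A
read 'a': A → A
read 'd': A → A
read 'd': A → A
read 'c': A → A
read 'a': A → A
read 'c': A → A

A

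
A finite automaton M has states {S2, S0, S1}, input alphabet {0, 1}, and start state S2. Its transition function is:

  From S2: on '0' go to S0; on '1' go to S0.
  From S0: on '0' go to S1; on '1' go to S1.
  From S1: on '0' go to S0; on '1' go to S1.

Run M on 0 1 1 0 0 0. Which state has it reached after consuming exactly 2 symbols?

S1

start at S2
read '0': S2 → S0
read '1': S0 → S1
After 2 symbols: S1.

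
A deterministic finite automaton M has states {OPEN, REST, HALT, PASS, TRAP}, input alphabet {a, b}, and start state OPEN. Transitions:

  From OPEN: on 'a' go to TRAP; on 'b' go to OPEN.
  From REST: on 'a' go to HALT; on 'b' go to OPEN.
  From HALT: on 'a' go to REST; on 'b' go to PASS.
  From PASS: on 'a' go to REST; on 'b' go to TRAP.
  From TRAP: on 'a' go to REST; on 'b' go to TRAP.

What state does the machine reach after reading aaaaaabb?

OPEN

OPEN → TRAP → REST → HALT → REST → HALT → REST → OPEN → OPEN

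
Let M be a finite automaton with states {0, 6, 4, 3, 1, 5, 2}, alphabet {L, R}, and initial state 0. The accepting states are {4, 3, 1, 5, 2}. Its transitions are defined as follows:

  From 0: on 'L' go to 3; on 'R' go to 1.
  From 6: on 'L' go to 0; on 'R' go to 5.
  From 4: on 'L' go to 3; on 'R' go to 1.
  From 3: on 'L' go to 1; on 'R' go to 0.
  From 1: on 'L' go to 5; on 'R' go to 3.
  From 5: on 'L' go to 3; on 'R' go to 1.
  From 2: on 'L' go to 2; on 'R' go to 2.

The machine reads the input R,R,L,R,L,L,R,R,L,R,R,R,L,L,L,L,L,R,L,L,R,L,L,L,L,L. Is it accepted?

Yes

Trace: 0 -R-> 1 -R-> 3 -L-> 1 -R-> 3 -L-> 1 -L-> 5 -R-> 1 -R-> 3 -L-> 1 -R-> 3 -R-> 0 -R-> 1 -L-> 5 -L-> 3 -L-> 1 -L-> 5 -L-> 3 -R-> 0 -L-> 3 -L-> 1 -R-> 3 -L-> 1 -L-> 5 -L-> 3 -L-> 1 -L-> 5
End state 5 is accepting.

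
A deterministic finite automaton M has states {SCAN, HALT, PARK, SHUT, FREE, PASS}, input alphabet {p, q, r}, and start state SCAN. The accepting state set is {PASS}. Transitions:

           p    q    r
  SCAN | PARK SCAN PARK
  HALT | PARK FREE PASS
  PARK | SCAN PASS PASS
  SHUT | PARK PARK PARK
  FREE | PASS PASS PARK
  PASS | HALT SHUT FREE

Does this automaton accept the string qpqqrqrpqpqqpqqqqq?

SCAN → SCAN → PARK → PASS → SHUT → PARK → PASS → FREE → PASS → SHUT → PARK → PASS → SHUT → PARK → PASS → SHUT → PARK → PASS → SHUT
End state SHUT is not accepting.

No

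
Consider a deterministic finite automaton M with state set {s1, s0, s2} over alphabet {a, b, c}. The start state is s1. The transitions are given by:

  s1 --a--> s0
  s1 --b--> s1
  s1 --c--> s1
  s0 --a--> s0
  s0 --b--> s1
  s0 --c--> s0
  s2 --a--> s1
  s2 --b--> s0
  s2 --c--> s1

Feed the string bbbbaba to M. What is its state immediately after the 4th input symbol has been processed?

s1 → s1 → s1 → s1 → s1
After 4 symbols: s1.

s1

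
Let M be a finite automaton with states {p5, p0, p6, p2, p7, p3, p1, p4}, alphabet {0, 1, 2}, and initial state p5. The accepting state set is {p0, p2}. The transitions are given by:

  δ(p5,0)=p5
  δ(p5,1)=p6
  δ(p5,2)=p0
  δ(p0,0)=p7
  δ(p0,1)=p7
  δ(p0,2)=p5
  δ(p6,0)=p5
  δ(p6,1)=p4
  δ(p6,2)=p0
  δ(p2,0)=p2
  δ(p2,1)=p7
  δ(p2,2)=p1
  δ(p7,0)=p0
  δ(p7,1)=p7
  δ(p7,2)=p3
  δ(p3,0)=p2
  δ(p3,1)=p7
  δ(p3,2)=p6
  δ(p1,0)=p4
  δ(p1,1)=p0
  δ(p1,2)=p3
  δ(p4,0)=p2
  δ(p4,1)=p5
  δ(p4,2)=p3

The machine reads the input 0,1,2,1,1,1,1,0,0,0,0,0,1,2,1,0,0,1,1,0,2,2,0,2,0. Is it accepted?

start at p5
read '0': p5 → p5
read '1': p5 → p6
read '2': p6 → p0
read '1': p0 → p7
read '1': p7 → p7
read '1': p7 → p7
read '1': p7 → p7
read '0': p7 → p0
read '0': p0 → p7
read '0': p7 → p0
read '0': p0 → p7
read '0': p7 → p0
read '1': p0 → p7
read '2': p7 → p3
read '1': p3 → p7
read '0': p7 → p0
read '0': p0 → p7
read '1': p7 → p7
read '1': p7 → p7
read '0': p7 → p0
read '2': p0 → p5
read '2': p5 → p0
read '0': p0 → p7
read '2': p7 → p3
read '0': p3 → p2
End state p2 is accepting.

Yes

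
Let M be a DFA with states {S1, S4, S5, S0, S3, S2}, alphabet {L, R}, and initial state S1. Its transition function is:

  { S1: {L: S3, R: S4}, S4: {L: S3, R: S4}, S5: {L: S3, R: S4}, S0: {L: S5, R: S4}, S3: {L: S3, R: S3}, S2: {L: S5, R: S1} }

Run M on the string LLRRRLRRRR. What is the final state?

S3

start at S1
read 'L': S1 → S3
read 'L': S3 → S3
read 'R': S3 → S3
read 'R': S3 → S3
read 'R': S3 → S3
read 'L': S3 → S3
read 'R': S3 → S3
read 'R': S3 → S3
read 'R': S3 → S3
read 'R': S3 → S3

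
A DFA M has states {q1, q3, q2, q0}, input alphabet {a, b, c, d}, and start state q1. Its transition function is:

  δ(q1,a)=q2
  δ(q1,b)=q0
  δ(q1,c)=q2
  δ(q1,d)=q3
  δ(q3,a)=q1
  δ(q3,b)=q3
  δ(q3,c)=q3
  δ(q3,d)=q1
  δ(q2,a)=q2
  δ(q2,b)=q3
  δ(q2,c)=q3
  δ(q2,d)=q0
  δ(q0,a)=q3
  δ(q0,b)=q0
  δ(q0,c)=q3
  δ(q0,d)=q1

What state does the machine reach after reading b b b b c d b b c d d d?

q1

start at q1
read 'b': q1 → q0
read 'b': q0 → q0
read 'b': q0 → q0
read 'b': q0 → q0
read 'c': q0 → q3
read 'd': q3 → q1
read 'b': q1 → q0
read 'b': q0 → q0
read 'c': q0 → q3
read 'd': q3 → q1
read 'd': q1 → q3
read 'd': q3 → q1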